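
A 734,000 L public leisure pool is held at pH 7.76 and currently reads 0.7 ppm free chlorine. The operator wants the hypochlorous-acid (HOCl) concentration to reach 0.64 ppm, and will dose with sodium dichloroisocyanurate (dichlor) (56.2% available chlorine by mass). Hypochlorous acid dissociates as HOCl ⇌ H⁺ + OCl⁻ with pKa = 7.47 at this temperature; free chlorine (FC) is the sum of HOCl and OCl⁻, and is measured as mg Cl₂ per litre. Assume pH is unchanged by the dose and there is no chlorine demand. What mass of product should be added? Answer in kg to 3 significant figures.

[OCl⁻]/[HOCl] = 10^(pH − pKa) = 10^(7.76 − 7.47) = 1.95; fraction as HOCl = 1/(1 + 1.95) = 0.339.
Free chlorine required for 0.64 ppm HOCl: 0.64 / 0.339 = 1.888 ppm.
FC to add: 1.888 − 0.7 = 1.188 mg/L as Cl₂.
Cl₂ equivalent: 1.188 mg/L × 734,000 L = 871.9 g.
Product at 56.2% available Cl: 871.9 / 0.562 = 1551 g.

1.55 kg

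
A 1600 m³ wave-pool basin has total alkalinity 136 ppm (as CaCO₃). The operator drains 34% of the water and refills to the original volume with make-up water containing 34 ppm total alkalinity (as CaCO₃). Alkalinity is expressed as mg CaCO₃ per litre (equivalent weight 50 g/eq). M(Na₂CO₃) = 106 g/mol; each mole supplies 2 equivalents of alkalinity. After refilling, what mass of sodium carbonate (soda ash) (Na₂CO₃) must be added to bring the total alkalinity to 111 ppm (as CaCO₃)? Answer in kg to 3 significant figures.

16.4 kg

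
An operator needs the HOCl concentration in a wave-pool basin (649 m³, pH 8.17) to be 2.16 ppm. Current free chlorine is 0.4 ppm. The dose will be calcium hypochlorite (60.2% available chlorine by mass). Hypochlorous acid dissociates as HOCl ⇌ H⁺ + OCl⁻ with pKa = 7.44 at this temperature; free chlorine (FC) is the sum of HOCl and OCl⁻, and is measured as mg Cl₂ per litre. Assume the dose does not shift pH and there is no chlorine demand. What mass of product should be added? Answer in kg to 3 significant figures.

14.4 kg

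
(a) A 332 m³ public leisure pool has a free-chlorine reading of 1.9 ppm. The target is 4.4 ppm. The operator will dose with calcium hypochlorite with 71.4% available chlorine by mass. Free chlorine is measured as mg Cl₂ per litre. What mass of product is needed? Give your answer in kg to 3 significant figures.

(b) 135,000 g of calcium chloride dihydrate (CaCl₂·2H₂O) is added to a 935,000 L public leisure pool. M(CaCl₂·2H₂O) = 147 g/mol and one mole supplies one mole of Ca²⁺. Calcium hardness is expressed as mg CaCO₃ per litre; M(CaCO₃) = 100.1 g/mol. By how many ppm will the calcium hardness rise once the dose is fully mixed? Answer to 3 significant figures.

(a) 1.16 kg; (b) 98.3 ppm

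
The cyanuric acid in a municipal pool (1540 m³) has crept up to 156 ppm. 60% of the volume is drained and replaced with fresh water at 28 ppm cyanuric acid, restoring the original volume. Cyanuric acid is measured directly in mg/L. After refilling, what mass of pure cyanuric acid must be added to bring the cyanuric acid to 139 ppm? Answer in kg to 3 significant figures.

Volume: 1540 m³ = 1,540,000 L.
After draining 60% and refilling: 156 × 0.40 + 28 × 0.60 = 79.2 ppm.
Deficit to target: 139 − 79.2 = 59.8 mg/L.
Mass: 59.8 mg/L × 1,540,000 L = 92,090 g cyanuric acid.

92.1 kg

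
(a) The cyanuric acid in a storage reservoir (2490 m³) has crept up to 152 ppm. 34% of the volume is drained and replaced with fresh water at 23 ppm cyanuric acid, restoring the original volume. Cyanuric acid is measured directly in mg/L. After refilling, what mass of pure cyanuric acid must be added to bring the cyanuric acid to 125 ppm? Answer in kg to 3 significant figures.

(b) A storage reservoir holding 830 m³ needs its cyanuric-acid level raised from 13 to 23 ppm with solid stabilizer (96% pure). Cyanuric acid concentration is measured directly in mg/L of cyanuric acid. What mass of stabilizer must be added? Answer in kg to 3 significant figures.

(a) 42.0 kg; (b) 8.65 kg

(a) Volume: 2490 m³ = 2,490,000 L.
(a) After draining 34% and refilling: 152 × 0.66 + 23 × 0.34 = 108.14 ppm.
(a) Deficit to target: 125 − 108.14 = 16.86 mg/L.
(a) Mass: 16.86 mg/L × 2,490,000 L = 41,980 g cyanuric acid.

(b) Volume: 830 m³ = 830,000 L.
(b) CYA to add: (23 − 13) = 10 mg/L × 830,000 L = 8300 g cyanuric acid.
(b) At 96% purity: 8300 / 0.96 = 8646 g product.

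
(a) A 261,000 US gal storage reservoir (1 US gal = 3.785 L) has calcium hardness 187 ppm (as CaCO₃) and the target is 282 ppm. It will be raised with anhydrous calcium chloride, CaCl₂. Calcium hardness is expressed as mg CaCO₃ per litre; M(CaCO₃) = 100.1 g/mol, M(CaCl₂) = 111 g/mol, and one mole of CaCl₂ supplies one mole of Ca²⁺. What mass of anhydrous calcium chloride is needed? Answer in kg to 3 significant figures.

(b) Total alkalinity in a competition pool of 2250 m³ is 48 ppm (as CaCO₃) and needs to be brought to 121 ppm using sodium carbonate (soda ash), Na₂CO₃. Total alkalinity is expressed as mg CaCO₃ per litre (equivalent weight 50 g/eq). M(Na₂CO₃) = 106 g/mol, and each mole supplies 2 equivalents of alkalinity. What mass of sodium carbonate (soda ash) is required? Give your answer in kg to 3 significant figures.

(a) 104 kg; (b) 174 kg

(a) Volume: 261,000 US gal × 3.785 L/gal = 987,885 L.
(a) Hardness to add: (282 − 187) = 95 mg/L as CaCO₃ × 987,885 L = 93,850 g as CaCO₃.
(a) Moles of Ca²⁺ (1 mol Ca²⁺ ≡ 1 mol CaCO₃): 93,850 / 100.1 g/mol = 937.6 mol.
(a) Mass of CaCl₂: 937.6 × 111 = 104,100 g.

(b) Volume: 2250 m³ = 2,250,000 L.
(b) Alkalinity to add: (121 − 48) = 73 mg/L as CaCO₃ × 2,250,000 L = 164,200 g as CaCO₃.
(b) Equivalents: 164,200 g ÷ 50 g/eq = 3285 eq.
(b) Each mole of Na₂CO₃ supplies 2 eq, so 3285 / 2 = 1642 mol.
(b) Mass: 1642 mol × 106 g/mol = 174,100 g.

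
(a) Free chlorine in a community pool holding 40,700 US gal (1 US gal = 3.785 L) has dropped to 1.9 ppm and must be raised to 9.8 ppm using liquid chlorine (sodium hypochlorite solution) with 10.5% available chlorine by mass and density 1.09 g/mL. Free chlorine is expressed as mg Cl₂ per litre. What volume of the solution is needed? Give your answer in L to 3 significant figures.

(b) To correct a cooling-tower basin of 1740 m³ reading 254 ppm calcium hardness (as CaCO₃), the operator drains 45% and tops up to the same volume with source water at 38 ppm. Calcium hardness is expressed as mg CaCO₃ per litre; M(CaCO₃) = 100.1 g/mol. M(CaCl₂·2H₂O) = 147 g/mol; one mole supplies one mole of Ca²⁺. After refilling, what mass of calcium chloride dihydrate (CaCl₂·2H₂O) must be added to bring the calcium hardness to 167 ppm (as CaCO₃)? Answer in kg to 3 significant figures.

(a) 10.6 L; (b) 26.1 kg

(a) Volume: 40,700 US gal × 3.785 L/gal = 154,050 L.
(a) Chlorine deficit: 9.8 − 1.9 = 7.9 ppm = 7.9 mg/L as Cl₂.
(a) Cl₂ equivalent needed: 7.9 mg/L × 154,050 L = 1,217,000 mg = 1217 g.
(a) Product at 10.5% available chlorine: 1217 / 0.105 = 11,590 g.
(a) Volume at density 1.09 g/mL: 11,590 g ÷ 1.09 g/mL = 10,630 mL.

(b) Volume: 1740 m³ = 1,740,000 L.
(b) After draining 45% and refilling: 254 × 0.55 + 38 × 0.45 = 156.8 ppm.
(b) Deficit to target: 167 − 156.8 = 10.2 mg/L.
(b) As CaCO₃: 10.2 mg/L × 1,740,000 L = 17,750 g; ÷ 100.1 = 177.3 mol Ca²⁺.
(b) Mass: 177.3 × 147 = 26,060 g.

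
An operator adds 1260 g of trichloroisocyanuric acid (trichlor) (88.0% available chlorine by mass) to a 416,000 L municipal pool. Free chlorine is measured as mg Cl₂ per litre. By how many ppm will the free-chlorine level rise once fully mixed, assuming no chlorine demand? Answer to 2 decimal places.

2.67 ppm

Available chlorine delivered: 1260 g × 0.88 = 1109 g as Cl₂.
Concentration rise: 1109 g / 416,000 L = 2.665 mg/L = 2.67 ppm.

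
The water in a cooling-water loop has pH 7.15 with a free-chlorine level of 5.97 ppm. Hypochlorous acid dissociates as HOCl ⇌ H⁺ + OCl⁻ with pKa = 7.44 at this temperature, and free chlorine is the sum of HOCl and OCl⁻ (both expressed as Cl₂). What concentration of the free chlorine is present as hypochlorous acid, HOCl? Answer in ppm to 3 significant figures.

3.95 ppm

[OCl⁻]/[HOCl] = 10^(pH − pKa) = 10^(7.15 − 7.44) = 10^-0.29 = 0.5129.
Fraction as HOCl = 1 / (1 + 0.5129) = 0.661.
HOCl = 0.661 × 5.97 ppm = 3.946 ppm.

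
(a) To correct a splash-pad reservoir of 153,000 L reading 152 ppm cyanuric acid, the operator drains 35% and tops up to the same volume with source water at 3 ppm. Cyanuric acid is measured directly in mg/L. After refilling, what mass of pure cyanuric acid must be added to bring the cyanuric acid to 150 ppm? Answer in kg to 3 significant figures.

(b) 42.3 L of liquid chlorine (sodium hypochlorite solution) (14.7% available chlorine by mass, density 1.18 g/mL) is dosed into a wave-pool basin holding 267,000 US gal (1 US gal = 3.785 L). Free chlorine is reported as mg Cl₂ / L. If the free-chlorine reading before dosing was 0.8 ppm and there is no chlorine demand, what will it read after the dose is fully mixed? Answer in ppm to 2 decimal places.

(a) 7.67 kg; (b) 8.06 ppm

(a) After draining 35% and refilling: 152 × 0.65 + 3 × 0.35 = 99.85 ppm.
(a) Deficit to target: 150 − 99.85 = 50.15 mg/L.
(a) Mass: 50.15 mg/L × 153,000 L = 7673 g cyanuric acid.

(b) Volume: 267,000 US gal × 3.785 L/gal = 1,010,595 L.
(b) Mass of solution: 42.3 L × 1000 mL/L × 1.18 g/mL = 49,910 g.
(b) Available chlorine delivered: 49,910 g × 0.147 = 7337 g as Cl₂.
(b) Concentration rise: 7337 g / 1,010,595 L = 7.26 mg/L = 7.26 ppm.
(b) Final FC: 0.8 + 7.26 = 8.06 ppm.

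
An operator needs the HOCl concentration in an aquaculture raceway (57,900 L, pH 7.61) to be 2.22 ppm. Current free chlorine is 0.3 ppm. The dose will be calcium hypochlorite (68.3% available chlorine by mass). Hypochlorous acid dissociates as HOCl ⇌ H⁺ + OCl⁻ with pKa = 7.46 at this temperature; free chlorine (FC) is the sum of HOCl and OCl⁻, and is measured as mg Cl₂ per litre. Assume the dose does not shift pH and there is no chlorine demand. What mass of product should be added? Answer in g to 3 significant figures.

[OCl⁻]/[HOCl] = 10^(pH − pKa) = 10^(7.61 − 7.46) = 1.413; fraction as HOCl = 1/(1 + 1.413) = 0.4145.
Free chlorine required for 2.22 ppm HOCl: 2.22 / 0.4145 = 5.356 ppm.
FC to add: 5.356 − 0.3 = 5.056 mg/L as Cl₂.
Cl₂ equivalent: 5.056 mg/L × 57,900 L = 292.7 g.
Product at 68.3% available Cl: 292.7 / 0.683 = 428.6 g.

429 g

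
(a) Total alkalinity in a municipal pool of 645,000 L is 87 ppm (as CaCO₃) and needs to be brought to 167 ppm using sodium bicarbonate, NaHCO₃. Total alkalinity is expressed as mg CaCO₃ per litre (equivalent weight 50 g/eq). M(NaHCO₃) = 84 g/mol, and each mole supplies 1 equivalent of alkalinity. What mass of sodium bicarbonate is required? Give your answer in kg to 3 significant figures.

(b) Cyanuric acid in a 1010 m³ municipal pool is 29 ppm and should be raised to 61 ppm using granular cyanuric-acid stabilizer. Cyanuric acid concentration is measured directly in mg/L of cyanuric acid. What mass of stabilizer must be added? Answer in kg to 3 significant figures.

(a) 86.7 kg; (b) 32.3 kg

(a) Alkalinity to add: (167 − 87) = 80 mg/L as CaCO₃ × 645,000 L = 51,600 g as CaCO₃.
(a) Equivalents: 51,600 g ÷ 50 g/eq = 1032 eq.
(a) NaHCO₃ supplies 1 eq per mole → 1032 mol.
(a) Mass: 1032 mol × 84 g/mol = 86,690 g.

(b) Volume: 1010 m³ = 1,010,000 L.
(b) CYA to add: (61 − 29) = 32 mg/L × 1,010,000 L = 32,320 g cyanuric acid.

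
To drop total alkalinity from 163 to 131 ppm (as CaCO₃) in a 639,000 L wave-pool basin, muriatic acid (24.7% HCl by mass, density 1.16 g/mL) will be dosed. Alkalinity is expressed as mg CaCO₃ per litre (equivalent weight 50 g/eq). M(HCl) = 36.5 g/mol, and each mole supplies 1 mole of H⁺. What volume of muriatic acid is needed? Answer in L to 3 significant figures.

Alkalinity to neutralize: (163 − 131) = 32 mg/L as CaCO₃ × 639,000 L = 20,450 g as CaCO₃.
Equivalents of H⁺ required: 20,450 ÷ 50 g/eq = 409 eq = 409 mol HCl.
Mass of HCl: 409 × 36.5 = 14,930 g.
Mass of 24.7% solution: 14,930 / 0.247 = 60,430 g.
Volume: 60,430 g ÷ 1.16 g/mL = 52,100 mL.

52.1 L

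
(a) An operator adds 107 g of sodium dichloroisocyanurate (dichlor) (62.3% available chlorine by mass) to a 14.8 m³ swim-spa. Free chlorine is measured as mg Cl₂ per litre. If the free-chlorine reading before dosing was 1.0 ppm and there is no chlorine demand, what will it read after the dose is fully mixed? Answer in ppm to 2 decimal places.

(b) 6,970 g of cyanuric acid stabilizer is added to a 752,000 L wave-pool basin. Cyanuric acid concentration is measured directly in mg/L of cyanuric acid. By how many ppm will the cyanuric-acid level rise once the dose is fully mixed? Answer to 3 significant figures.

(a) 5.50 ppm; (b) 9.27 ppm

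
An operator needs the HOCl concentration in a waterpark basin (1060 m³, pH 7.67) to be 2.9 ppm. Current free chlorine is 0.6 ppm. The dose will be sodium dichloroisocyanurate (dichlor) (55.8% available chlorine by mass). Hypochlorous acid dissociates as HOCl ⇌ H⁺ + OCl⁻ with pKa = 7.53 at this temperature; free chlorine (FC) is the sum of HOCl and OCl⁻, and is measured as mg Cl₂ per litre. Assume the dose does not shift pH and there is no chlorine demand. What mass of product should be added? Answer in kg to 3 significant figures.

Volume: 1060 m³ = 1,060,000 L.
[OCl⁻]/[HOCl] = 10^(pH − pKa) = 10^(7.67 − 7.53) = 1.38; fraction as HOCl = 1/(1 + 1.38) = 0.4201.
Free chlorine required for 2.9 ppm HOCl: 2.9 / 0.4201 = 6.903 ppm.
FC to add: 6.903 − 0.6 = 6.303 mg/L as Cl₂.
Cl₂ equivalent: 6.303 mg/L × 1,060,000 L = 6681 g.
Product at 55.8% available Cl: 6681 / 0.558 = 11,970 g.

12.0 kg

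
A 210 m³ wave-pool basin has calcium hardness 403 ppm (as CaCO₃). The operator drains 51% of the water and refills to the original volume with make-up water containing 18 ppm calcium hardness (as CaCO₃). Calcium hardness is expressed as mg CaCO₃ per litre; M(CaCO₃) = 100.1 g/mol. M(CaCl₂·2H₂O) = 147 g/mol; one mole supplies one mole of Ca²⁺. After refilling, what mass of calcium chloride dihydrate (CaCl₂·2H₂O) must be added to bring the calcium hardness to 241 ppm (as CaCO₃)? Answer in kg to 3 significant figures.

10.6 kg

Volume: 210 m³ = 210,000 L.
After draining 51% and refilling: 403 × 0.49 + 18 × 0.51 = 206.65 ppm.
Deficit to target: 241 − 206.65 = 34.35 mg/L.
As CaCO₃: 34.35 mg/L × 210,000 L = 7213 g; ÷ 100.1 = 72.06 mol Ca²⁺.
Mass: 72.06 × 147 = 10,590 g.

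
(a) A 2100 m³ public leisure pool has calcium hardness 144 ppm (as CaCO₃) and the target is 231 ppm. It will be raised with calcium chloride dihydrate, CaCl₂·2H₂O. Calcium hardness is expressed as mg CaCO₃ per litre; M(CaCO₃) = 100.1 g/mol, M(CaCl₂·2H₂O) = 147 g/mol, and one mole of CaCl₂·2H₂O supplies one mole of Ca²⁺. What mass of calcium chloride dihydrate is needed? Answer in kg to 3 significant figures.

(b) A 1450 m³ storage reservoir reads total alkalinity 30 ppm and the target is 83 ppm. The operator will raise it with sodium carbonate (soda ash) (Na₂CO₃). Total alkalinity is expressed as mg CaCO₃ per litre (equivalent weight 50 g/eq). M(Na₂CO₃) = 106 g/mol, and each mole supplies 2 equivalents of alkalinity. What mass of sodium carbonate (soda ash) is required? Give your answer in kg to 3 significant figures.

(a) Volume: 2100 m³ = 2,100,000 L.
(a) Hardness to add: (231 − 144) = 87 mg/L as CaCO₃ × 2,100,000 L = 182,700 g as CaCO₃.
(a) Moles of Ca²⁺ (1 mol Ca²⁺ ≡ 1 mol CaCO₃): 182,700 / 100.1 g/mol = 1825 mol.
(a) Mass of CaCl₂·2H₂O: 1825 × 147 = 268,300 g.

(b) Volume: 1450 m³ = 1,450,000 L.
(b) Alkalinity to add: (83 − 30) = 53 mg/L as CaCO₃ × 1,450,000 L = 76,850 g as CaCO₃.
(b) Equivalents: 76,850 g ÷ 50 g/eq = 1537 eq.
(b) Each mole of Na₂CO₃ supplies 2 eq, so 1537 / 2 = 768.5 mol.
(b) Mass: 768.5 mol × 106 g/mol = 81,460 g.

(a) 268 kg; (b) 81.5 kg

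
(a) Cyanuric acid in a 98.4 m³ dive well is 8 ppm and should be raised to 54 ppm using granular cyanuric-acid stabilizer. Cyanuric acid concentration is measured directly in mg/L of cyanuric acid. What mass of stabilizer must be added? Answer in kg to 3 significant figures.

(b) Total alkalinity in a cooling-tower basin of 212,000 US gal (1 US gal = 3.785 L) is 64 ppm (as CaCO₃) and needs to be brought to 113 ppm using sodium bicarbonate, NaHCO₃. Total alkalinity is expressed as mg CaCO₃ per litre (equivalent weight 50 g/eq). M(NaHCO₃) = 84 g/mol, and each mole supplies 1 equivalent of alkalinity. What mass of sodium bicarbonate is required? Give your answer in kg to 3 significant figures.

(a) 4.53 kg; (b) 66.1 kg

(a) Volume: 98.4 m³ = 98,400 L.
(a) CYA to add: (54 − 8) = 46 mg/L × 98,400 L = 4526 g cyanuric acid.

(b) Volume: 212,000 US gal × 3.785 L/gal = 802,420 L.
(b) Alkalinity to add: (113 − 64) = 49 mg/L as CaCO₃ × 802,420 L = 39,320 g as CaCO₃.
(b) Equivalents: 39,320 g ÷ 50 g/eq = 786.4 eq.
(b) NaHCO₃ supplies 1 eq per mole → 786.4 mol.
(b) Mass: 786.4 mol × 84 g/mol = 66,060 g.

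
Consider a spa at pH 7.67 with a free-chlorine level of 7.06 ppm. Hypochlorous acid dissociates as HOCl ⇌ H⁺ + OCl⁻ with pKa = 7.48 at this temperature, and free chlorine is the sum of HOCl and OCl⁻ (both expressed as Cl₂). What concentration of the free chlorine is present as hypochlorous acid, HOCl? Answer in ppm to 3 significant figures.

2.77 ppm

[OCl⁻]/[HOCl] = 10^(pH − pKa) = 10^(7.67 − 7.48) = 10^0.19 = 1.549.
Fraction as HOCl = 1 / (1 + 1.549) = 0.3923.
HOCl = 0.3923 × 7.06 ppm = 2.77 ppm.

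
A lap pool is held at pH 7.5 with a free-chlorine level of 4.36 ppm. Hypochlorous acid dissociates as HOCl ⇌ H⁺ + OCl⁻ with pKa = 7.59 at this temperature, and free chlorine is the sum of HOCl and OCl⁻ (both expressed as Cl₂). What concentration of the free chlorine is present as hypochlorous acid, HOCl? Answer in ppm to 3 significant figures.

2.41 ppm

[OCl⁻]/[HOCl] = 10^(pH − pKa) = 10^(7.5 − 7.59) = 10^-0.09 = 0.8128.
Fraction as HOCl = 1 / (1 + 0.8128) = 0.5516.
HOCl = 0.5516 × 4.36 ppm = 2.405 ppm.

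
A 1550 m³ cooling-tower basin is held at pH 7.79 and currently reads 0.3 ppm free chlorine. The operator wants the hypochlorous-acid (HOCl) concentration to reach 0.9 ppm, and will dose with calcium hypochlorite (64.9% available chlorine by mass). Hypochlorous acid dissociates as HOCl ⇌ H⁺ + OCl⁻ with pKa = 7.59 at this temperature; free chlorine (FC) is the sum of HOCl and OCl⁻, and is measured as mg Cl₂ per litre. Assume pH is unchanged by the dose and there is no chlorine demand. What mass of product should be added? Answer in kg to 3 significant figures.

4.84 kg

Volume: 1550 m³ = 1,550,000 L.
[OCl⁻]/[HOCl] = 10^(pH − pKa) = 10^(7.79 − 7.59) = 1.585; fraction as HOCl = 1/(1 + 1.585) = 0.3869.
Free chlorine required for 0.9 ppm HOCl: 0.9 / 0.3869 = 2.326 ppm.
FC to add: 2.326 − 0.3 = 2.026 mg/L as Cl₂.
Cl₂ equivalent: 2.026 mg/L × 1,550,000 L = 3141 g.
Product at 64.9% available Cl: 3141 / 0.649 = 4840 g.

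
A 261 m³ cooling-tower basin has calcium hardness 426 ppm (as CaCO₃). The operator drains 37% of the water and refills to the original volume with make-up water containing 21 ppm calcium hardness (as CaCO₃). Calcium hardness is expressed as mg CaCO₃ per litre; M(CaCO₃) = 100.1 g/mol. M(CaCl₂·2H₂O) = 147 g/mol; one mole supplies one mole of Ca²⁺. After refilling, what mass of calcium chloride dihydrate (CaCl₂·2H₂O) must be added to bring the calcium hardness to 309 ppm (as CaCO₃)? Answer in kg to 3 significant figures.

Volume: 261 m³ = 261,000 L.
After draining 37% and refilling: 426 × 0.63 + 21 × 0.37 = 276.15 ppm.
Deficit to target: 309 − 276.15 = 32.85 mg/L.
As CaCO₃: 32.85 mg/L × 261,000 L = 8574 g; ÷ 100.1 = 85.65 mol Ca²⁺.
Mass: 85.65 × 147 = 12,590 g.

12.6 kg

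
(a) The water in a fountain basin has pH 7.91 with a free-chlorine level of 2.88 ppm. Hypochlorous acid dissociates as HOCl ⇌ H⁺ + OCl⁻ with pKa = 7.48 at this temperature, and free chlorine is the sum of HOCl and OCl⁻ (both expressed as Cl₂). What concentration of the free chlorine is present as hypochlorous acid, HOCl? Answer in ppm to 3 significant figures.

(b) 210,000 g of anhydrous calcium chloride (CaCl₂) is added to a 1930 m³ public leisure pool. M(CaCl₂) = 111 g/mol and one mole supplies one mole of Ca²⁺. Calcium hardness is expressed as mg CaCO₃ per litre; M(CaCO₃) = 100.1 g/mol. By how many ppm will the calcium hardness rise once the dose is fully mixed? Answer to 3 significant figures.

(a) 0.780 ppm; (b) 98.1 ppm

(a) [OCl⁻]/[HOCl] = 10^(pH − pKa) = 10^(7.91 − 7.48) = 10^0.43 = 2.692.
(a) Fraction as HOCl = 1 / (1 + 2.692) = 0.2709.
(a) HOCl = 0.2709 × 2.88 ppm = 0.7802 ppm.

(b) Volume: 1930 m³ = 1,930,000 L.
(b) Moles of Ca²⁺: 210,000 g ÷ 111 g/mol = 1892 mol.
(b) As CaCO₃: 1892 mol × 100.1 g/mol = 189,400 g.
(b) Rise: 189,400 g / 1,930,000 L × 1000 = 98.12 mg/L.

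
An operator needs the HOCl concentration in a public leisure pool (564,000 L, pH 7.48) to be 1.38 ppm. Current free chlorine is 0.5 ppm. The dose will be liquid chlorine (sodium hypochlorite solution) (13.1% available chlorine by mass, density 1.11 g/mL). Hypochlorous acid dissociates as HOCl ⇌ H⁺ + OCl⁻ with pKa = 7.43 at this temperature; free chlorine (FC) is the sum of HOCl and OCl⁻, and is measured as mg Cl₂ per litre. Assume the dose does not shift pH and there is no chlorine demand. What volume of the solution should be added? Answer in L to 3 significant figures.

[OCl⁻]/[HOCl] = 10^(pH − pKa) = 10^(7.48 − 7.43) = 1.122; fraction as HOCl = 1/(1 + 1.122) = 0.4712.
Free chlorine required for 1.38 ppm HOCl: 1.38 / 0.4712 = 2.928 ppm.
FC to add: 2.928 − 0.5 = 2.428 mg/L as Cl₂.
Cl₂ equivalent: 2.428 mg/L × 564,000 L = 1370 g.
Product at 13.1% available Cl: 1370 / 0.131 = 10,460 g.
Volume: 10,460 g ÷ 1.11 g/mL = 9419 mL.

9.42 L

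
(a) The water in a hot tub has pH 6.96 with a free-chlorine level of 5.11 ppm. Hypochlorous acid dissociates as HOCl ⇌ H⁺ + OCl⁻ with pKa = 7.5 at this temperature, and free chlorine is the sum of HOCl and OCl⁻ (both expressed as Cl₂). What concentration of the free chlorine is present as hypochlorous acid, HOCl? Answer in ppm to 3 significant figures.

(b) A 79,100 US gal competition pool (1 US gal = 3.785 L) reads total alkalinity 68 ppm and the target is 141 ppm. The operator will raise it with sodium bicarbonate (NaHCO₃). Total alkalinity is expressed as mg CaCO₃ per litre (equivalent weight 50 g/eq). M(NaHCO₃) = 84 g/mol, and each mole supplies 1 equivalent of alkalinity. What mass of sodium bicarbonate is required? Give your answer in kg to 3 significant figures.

(a) 3.97 ppm; (b) 36.7 kg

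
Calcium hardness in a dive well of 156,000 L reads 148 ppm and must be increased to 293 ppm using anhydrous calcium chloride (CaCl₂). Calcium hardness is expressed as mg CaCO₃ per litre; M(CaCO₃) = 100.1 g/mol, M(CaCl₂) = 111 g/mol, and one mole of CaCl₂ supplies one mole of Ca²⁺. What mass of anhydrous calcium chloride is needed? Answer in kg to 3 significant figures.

25.1 kg

Hardness to add: (293 − 148) = 145 mg/L as CaCO₃ × 156,000 L = 22,620 g as CaCO₃.
Moles of Ca²⁺ (1 mol Ca²⁺ ≡ 1 mol CaCO₃): 22,620 / 100.1 g/mol = 226 mol.
Mass of CaCl₂: 226 × 111 = 25,080 g.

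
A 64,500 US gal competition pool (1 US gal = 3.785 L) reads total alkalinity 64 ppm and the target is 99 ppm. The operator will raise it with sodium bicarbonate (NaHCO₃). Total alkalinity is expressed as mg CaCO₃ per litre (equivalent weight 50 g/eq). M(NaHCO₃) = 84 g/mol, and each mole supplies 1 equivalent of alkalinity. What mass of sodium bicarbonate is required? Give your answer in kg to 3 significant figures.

Volume: 64,500 US gal × 3.785 L/gal = 244,132 L.
Alkalinity to add: (99 − 64) = 35 mg/L as CaCO₃ × 244,132 L = 8545 g as CaCO₃.
Equivalents: 8545 g ÷ 50 g/eq = 170.9 eq.
NaHCO₃ supplies 1 eq per mole → 170.9 mol.
Mass: 170.9 mol × 84 g/mol = 14,350 g.

14.4 kg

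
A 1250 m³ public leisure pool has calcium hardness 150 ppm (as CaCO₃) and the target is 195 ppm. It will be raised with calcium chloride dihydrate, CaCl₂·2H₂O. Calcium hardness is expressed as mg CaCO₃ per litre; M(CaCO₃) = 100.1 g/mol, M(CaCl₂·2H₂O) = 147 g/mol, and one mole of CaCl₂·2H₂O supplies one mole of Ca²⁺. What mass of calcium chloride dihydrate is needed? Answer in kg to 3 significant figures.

82.6 kg

Volume: 1250 m³ = 1,250,000 L.
Hardness to add: (195 − 150) = 45 mg/L as CaCO₃ × 1,250,000 L = 56,250 g as CaCO₃.
Moles of Ca²⁺ (1 mol Ca²⁺ ≡ 1 mol CaCO₃): 56,250 / 100.1 g/mol = 561.9 mol.
Mass of CaCl₂·2H₂O: 561.9 × 147 = 82,600 g.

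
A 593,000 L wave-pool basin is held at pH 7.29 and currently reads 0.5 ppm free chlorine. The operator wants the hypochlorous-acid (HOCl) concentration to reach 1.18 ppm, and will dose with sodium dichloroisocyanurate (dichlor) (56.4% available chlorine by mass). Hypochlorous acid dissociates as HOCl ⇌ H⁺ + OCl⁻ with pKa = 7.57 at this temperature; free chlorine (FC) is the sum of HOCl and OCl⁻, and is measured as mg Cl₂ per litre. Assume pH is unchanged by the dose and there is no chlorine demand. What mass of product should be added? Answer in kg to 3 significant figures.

[OCl⁻]/[HOCl] = 10^(pH − pKa) = 10^(7.29 − 7.57) = 0.5248; fraction as HOCl = 1/(1 + 0.5248) = 0.6558.
Free chlorine required for 1.18 ppm HOCl: 1.18 / 0.6558 = 1.799 ppm.
FC to add: 1.799 − 0.5 = 1.299 mg/L as Cl₂.
Cl₂ equivalent: 1.299 mg/L × 593,000 L = 770.5 g.
Product at 56.4% available Cl: 770.5 / 0.564 = 1366 g.

1.37 kg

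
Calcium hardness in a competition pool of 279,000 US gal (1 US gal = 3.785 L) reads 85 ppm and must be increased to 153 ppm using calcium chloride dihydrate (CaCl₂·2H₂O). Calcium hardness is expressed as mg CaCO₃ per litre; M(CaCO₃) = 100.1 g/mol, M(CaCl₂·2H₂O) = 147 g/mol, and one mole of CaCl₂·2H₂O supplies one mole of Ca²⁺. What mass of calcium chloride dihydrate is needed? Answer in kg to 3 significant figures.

105 kg

Volume: 279,000 US gal × 3.785 L/gal = 1,056,015 L.
Hardness to add: (153 − 85) = 68 mg/L as CaCO₃ × 1,056,015 L = 71,810 g as CaCO₃.
Moles of Ca²⁺ (1 mol Ca²⁺ ≡ 1 mol CaCO₃): 71,810 / 100.1 g/mol = 717.4 mol.
Mass of CaCl₂·2H₂O: 717.4 × 147 = 105,500 g.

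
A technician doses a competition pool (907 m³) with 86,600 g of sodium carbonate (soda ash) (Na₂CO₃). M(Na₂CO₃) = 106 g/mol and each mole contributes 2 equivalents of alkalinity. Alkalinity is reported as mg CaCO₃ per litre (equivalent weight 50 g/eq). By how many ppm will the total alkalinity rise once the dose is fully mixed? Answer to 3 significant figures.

Volume: 907 m³ = 907,000 L.
Moles of Na₂CO₃: 86,600 g ÷ 106 g/mol = 817 mol → 1634 eq of alkalinity.
As CaCO₃: 1634 eq × 50 g/eq = 81,700 g.
Rise: 81,700 g / 907,000 L × 1000 = 90.08 mg/L.

90.1 ppm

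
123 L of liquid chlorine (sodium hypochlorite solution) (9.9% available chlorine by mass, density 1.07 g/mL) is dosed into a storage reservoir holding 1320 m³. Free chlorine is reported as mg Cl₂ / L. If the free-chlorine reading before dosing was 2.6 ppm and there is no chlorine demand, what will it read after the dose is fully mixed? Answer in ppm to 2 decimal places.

Volume: 1320 m³ = 1,320,000 L.
Mass of solution: 123 L × 1000 mL/L × 1.07 g/mL = 131,600 g.
Available chlorine delivered: 131,600 g × 0.099 = 13,030 g as Cl₂.
Concentration rise: 13,030 g / 1,320,000 L = 9.871 mg/L = 9.87 ppm.
Final FC: 2.6 + 9.87 = 12.47 ppm.

12.47 ppm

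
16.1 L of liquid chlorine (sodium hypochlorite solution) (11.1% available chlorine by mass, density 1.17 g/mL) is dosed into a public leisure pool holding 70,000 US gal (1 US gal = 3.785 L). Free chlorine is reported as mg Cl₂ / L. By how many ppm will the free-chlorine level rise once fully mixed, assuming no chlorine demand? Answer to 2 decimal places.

7.89 ppm

Volume: 70,000 US gal × 3.785 L/gal = 264,950 L.
Mass of solution: 16.1 L × 1000 mL/L × 1.17 g/mL = 18,840 g.
Available chlorine delivered: 18,840 g × 0.111 = 2091 g as Cl₂.
Concentration rise: 2091 g / 264,950 L = 7.892 mg/L = 7.89 ppm.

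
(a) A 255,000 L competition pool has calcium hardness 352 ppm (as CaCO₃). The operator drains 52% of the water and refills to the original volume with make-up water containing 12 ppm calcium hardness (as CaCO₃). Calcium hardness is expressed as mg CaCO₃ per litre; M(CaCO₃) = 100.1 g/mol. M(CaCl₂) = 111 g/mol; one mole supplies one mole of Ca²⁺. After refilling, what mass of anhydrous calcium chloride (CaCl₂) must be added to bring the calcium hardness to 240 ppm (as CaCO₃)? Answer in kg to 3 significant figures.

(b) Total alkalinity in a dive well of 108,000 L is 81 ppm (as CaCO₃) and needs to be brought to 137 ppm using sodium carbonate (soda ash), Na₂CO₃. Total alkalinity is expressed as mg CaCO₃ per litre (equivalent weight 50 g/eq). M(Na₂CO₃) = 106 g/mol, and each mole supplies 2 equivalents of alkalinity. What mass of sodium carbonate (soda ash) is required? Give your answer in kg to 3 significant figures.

(a) 18.3 kg; (b) 6.41 kg

(a) After draining 52% and refilling: 352 × 0.48 + 12 × 0.52 = 175.2 ppm.
(a) Deficit to target: 240 − 175.2 = 64.8 mg/L.
(a) As CaCO₃: 64.8 mg/L × 255,000 L = 16,520 g; ÷ 100.1 = 165.1 mol Ca²⁺.
(a) Mass: 165.1 × 111 = 18,320 g.

(b) Alkalinity to add: (137 − 81) = 56 mg/L as CaCO₃ × 108,000 L = 6048 g as CaCO₃.
(b) Equivalents: 6048 g ÷ 50 g/eq = 121 eq.
(b) Each mole of Na₂CO₃ supplies 2 eq, so 121 / 2 = 60.48 mol.
(b) Mass: 60.48 mol × 106 g/mol = 6411 g.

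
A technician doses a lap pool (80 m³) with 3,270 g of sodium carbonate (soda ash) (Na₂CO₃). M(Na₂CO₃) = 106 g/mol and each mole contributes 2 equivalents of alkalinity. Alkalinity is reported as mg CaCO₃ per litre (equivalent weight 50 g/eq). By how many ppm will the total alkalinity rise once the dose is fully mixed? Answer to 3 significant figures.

Volume: 80 m³ = 80,000 L.
Moles of Na₂CO₃: 3,270 g ÷ 106 g/mol = 30.85 mol → 61.7 eq of alkalinity.
As CaCO₃: 61.7 eq × 50 g/eq = 3085 g.
Rise: 3085 g / 80,000 L × 1000 = 38.56 mg/L.

38.6 ppm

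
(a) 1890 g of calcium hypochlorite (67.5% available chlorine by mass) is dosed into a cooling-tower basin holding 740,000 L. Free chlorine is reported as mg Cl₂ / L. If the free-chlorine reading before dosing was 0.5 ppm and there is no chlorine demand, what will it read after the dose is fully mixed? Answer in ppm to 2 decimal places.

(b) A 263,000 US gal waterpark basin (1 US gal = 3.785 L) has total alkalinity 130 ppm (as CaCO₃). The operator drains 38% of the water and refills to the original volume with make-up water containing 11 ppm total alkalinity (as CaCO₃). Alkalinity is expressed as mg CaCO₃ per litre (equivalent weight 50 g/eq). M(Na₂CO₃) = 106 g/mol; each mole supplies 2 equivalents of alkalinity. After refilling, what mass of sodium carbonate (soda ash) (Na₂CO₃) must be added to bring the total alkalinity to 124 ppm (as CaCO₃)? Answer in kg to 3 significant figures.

(a) 2.22 ppm; (b) 41.4 kg

(a) Available chlorine delivered: 1890 g × 0.675 = 1276 g as Cl₂.
(a) Concentration rise: 1276 g / 740,000 L = 1.724 mg/L = 1.72 ppm.
(a) Final FC: 0.5 + 1.72 = 2.22 ppm.

(b) Volume: 263,000 US gal × 3.785 L/gal = 995,455 L.
(b) After draining 38% and refilling: 130 × 0.62 + 11 × 0.38 = 84.78 ppm.
(b) Deficit to target: 124 − 84.78 = 39.22 mg/L.
(b) As CaCO₃: 39.22 mg/L × 995,455 L = 39,040 g; ÷ 50 g/eq ÷ 2 = 390.4 mol Na₂CO₃.
(b) Mass: 390.4 × 106 = 41,380 g.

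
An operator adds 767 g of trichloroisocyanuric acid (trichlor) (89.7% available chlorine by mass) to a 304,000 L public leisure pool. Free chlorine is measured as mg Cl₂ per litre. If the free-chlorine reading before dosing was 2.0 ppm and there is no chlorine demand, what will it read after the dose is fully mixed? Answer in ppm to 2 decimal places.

4.26 ppm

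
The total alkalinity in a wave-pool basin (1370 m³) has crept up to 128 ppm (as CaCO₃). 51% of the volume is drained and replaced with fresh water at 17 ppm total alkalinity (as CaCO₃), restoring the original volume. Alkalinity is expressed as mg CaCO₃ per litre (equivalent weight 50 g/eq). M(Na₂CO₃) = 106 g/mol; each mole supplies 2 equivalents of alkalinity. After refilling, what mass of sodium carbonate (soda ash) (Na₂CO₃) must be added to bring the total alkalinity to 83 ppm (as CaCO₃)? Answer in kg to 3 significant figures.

Volume: 1370 m³ = 1,370,000 L.
After draining 51% and refilling: 128 × 0.49 + 17 × 0.51 = 71.39 ppm.
Deficit to target: 83 − 71.39 = 11.61 mg/L.
As CaCO₃: 11.61 mg/L × 1,370,000 L = 15,910 g; ÷ 50 g/eq ÷ 2 = 159.1 mol Na₂CO₃.
Mass: 159.1 × 106 = 16,860 g.

16.9 kg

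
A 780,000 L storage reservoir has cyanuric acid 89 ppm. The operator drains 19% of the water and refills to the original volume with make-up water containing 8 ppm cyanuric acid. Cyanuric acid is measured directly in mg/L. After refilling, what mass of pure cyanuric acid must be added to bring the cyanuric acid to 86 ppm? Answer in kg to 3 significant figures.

After draining 19% and refilling: 89 × 0.81 + 8 × 0.19 = 73.61 ppm.
Deficit to target: 86 − 73.61 = 12.39 mg/L.
Mass: 12.39 mg/L × 780,000 L = 9664 g cyanuric acid.

9.66 kg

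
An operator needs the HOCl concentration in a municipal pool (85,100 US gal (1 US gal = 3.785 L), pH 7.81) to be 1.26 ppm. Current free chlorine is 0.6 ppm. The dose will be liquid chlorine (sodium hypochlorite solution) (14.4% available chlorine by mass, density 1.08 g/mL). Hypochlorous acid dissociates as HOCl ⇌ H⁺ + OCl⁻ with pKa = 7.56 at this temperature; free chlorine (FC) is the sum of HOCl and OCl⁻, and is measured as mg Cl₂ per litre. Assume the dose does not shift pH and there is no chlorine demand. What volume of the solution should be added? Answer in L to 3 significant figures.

6.01 L

Volume: 85,100 US gal × 3.785 L/gal = 322,104 L.
[OCl⁻]/[HOCl] = 10^(pH − pKa) = 10^(7.81 − 7.56) = 1.778; fraction as HOCl = 1/(1 + 1.778) = 0.3599.
Free chlorine required for 1.26 ppm HOCl: 1.26 / 0.3599 = 3.501 ppm.
FC to add: 3.501 − 0.6 = 2.901 mg/L as Cl₂.
Cl₂ equivalent: 2.901 mg/L × 322,104 L = 934.3 g.
Product at 14.4% available Cl: 934.3 / 0.144 = 6488 g.
Volume: 6488 g ÷ 1.08 g/mL = 6008 mL.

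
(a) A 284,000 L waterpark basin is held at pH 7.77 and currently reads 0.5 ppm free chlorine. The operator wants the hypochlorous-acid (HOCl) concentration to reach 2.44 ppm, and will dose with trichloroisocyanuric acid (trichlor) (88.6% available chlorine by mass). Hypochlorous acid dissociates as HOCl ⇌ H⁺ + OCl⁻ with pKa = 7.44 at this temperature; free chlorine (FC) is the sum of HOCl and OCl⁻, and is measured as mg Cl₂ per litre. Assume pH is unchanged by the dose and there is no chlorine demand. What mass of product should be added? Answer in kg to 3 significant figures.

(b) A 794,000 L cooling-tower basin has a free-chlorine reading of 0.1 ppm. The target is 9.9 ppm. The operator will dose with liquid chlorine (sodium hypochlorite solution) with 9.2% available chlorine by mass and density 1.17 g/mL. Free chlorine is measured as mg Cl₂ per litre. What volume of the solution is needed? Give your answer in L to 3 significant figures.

(a) [OCl⁻]/[HOCl] = 10^(pH − pKa) = 10^(7.77 − 7.44) = 2.138; fraction as HOCl = 1/(1 + 2.138) = 0.3187.
(a) Free chlorine required for 2.44 ppm HOCl: 2.44 / 0.3187 = 7.657 ppm.
(a) FC to add: 7.657 − 0.5 = 7.157 mg/L as Cl₂.
(a) Cl₂ equivalent: 7.157 mg/L × 284,000 L = 2032 g.
(a) Product at 88.6% available Cl: 2032 / 0.886 = 2294 g.

(b) Chlorine deficit: 9.9 − 0.1 = 9.8 ppm = 9.8 mg/L as Cl₂.
(b) Cl₂ equivalent needed: 9.8 mg/L × 794,000 L = 7,781,000 mg = 7781 g.
(b) Product at 9.2% available chlorine: 7781 / 0.092 = 84,580 g.
(b) Volume at density 1.17 g/mL: 84,580 g ÷ 1.17 g/mL = 72,290 mL.

(a) 2.29 kg; (b) 72.3 L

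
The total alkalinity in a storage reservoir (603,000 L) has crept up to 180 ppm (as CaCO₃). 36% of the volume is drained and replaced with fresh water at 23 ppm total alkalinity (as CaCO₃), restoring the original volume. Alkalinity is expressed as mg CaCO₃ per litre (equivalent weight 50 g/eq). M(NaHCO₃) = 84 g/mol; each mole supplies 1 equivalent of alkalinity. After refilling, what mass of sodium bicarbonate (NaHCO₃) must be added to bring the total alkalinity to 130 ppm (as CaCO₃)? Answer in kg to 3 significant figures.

After draining 36% and refilling: 180 × 0.64 + 23 × 0.36 = 123.48 ppm.
Deficit to target: 130 − 123.48 = 6.52 mg/L.
As CaCO₃: 6.52 mg/L × 603,000 L = 3932 g; ÷ 50 g/eq ÷ 1 = 78.63 mol NaHCO₃.
Mass: 78.63 × 84 = 6605 g.

6.61 kg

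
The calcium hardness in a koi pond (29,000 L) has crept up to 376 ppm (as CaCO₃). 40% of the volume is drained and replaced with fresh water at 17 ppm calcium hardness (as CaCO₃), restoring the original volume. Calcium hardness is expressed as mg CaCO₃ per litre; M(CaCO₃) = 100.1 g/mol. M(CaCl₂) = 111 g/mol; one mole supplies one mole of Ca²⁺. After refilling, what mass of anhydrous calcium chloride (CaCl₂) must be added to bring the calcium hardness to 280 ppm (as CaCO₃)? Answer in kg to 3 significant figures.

1.53 kg

After draining 40% and refilling: 376 × 0.60 + 17 × 0.40 = 232.4 ppm.
Deficit to target: 280 − 232.4 = 47.6 mg/L.
As CaCO₃: 47.6 mg/L × 29,000 L = 1380 g; ÷ 100.1 = 13.79 mol Ca²⁺.
Mass: 13.79 × 111 = 1531 g.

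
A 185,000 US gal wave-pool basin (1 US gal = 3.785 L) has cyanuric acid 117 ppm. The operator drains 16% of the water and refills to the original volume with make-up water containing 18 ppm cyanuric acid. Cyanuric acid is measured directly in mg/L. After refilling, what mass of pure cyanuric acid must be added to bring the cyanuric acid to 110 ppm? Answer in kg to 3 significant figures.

Volume: 185,000 US gal × 3.785 L/gal = 700,225 L.
After draining 16% and refilling: 117 × 0.84 + 18 × 0.16 = 101.16 ppm.
Deficit to target: 110 − 101.16 = 8.84 mg/L.
Mass: 8.84 mg/L × 700,225 L = 6190 g cyanuric acid.

6.19 kg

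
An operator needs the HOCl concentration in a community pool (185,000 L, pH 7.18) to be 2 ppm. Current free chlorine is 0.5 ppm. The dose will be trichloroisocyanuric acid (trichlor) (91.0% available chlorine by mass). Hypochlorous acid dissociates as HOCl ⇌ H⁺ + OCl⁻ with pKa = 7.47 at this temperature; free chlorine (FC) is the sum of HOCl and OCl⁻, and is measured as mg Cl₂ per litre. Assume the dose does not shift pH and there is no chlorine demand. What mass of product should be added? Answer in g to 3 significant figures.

513 g

[OCl⁻]/[HOCl] = 10^(pH − pKa) = 10^(7.18 − 7.47) = 0.5129; fraction as HOCl = 1/(1 + 0.5129) = 0.661.
Free chlorine required for 2 ppm HOCl: 2 / 0.661 = 3.026 ppm.
FC to add: 3.026 − 0.5 = 2.526 mg/L as Cl₂.
Cl₂ equivalent: 2.526 mg/L × 185,000 L = 467.3 g.
Product at 91.0% available Cl: 467.3 / 0.91 = 513.5 g.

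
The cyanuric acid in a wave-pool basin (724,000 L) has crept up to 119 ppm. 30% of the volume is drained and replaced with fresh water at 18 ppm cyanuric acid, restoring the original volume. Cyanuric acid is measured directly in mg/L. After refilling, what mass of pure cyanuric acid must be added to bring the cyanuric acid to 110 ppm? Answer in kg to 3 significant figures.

15.4 kg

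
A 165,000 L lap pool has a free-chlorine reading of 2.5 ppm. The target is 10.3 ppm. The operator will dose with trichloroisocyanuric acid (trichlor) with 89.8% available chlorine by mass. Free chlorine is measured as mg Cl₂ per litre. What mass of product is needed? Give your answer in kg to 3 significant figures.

Chlorine deficit: 10.3 − 2.5 = 7.8 ppm = 7.8 mg/L as Cl₂.
Cl₂ equivalent needed: 7.8 mg/L × 165,000 L = 1,287,000 mg = 1287 g.
Product at 89.8% available chlorine: 1287 / 0.898 = 1433 g.

1.43 kg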